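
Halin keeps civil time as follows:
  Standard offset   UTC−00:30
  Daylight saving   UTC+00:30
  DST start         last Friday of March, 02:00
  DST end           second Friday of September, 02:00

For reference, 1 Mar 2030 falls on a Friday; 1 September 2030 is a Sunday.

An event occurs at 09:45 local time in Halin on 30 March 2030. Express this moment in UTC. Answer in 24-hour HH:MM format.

1 March 2030 is a Friday, so Fridays fall on 1, 8, 15, 22, 29; the last is March 29.
1 September 2030 is a Sunday, so the first Friday is September 6 and the second is September 13.
Daylight saving runs 29 March – 13 September; 30 March 2030 is inside that window, so Halin is at UTC+00:30.
09:45 local − 0h30m = 09:15 UTC.

09:15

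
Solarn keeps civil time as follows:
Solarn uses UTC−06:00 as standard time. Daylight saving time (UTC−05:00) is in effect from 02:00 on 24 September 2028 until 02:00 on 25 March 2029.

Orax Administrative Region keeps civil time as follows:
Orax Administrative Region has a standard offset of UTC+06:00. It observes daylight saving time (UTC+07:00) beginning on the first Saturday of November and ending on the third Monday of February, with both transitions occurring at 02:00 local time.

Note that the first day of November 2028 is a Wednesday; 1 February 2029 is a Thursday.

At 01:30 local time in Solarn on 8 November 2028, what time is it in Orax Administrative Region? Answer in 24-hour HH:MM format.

8 November 2028 falls between 24 September 2028 and 25 March 2029, so daylight saving is in effect and Solarn is at UTC−05:00.
01:30 Solarn + 5h = 06:30 UTC.
1 November 2028 is a Wednesday, so the first Saturday is November 4.
1 February 2029 is a Thursday, so the first Monday is February 5 and the third is February 19.
At the standard offset (UTC+06:00), 06:30 UTC + 6h = 12:30 Orax Administrative Region standard time.
The standard-time date in Orax Administrative Region, 8 November 2028, lies within the daylight-saving period (4 November 2028 – 19 February 2029), so Orax Administrative Region is on daylight time, UTC+07:00.
06:30 UTC + 7h = 13:30 Orax Administrative Region.

13:30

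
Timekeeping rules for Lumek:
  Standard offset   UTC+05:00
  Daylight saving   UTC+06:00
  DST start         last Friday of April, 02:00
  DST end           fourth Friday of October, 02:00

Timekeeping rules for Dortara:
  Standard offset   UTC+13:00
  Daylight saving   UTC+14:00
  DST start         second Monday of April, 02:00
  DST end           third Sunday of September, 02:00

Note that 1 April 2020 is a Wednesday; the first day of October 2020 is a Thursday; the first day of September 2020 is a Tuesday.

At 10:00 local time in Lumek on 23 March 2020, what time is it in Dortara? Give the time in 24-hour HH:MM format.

18:00

1 April 2020 is a Wednesday, so Fridays fall on 3, 10, 17, 24; the last is April 24.
1 October 2020 is a Thursday, so the first Friday is October 2 and the fourth is October 23.
Daylight saving runs 24 April – 23 October; 23 March 2020 is outside that window, so Lumek is on standard time at UTC+05:00.
10:00 Lumek − 5h = 05:00 UTC.
1 April 2020 is a Wednesday, so the first Monday is April 6 and the second is April 13.
1 September 2020 is a Tuesday, so the first Sunday is September 6 and the third is September 20.
At the standard offset (UTC+13:00), 05:00 UTC + 13h = 18:00 Dortara standard time.
Daylight saving runs 13 April – 20 September; the standard-time date in Dortara, 23 March 2020, is outside that window, so Dortara is on standard time at UTC+13:00.
05:00 UTC + 13h = 18:00 Dortara.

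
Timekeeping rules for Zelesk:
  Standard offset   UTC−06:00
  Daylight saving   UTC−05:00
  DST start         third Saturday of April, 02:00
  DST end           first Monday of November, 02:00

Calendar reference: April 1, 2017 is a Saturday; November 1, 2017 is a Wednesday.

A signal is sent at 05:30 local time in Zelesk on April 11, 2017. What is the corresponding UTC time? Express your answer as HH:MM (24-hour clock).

11:30

1 April 2017 is a Saturday, so the first Saturday is April 1 and the third is April 15.
1 November 2017 is a Wednesday, so the first Monday is November 6.
April 11, 2017 does not fall between 15 April and 6 November, so daylight saving is not in effect and Zelesk is at UTC−06:00.
05:30 local + 6h = 11:30 UTC.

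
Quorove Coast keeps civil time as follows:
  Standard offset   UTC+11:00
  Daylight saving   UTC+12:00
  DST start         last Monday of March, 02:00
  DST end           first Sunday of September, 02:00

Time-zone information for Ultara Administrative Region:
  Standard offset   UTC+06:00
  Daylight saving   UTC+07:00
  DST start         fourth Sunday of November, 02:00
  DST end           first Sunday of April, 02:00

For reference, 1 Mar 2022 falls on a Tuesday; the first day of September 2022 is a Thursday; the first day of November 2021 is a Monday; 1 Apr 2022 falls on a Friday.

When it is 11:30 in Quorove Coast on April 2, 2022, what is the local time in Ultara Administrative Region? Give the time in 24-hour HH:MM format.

1 March 2022 is a Tuesday, so Mondays fall on 7, 14, 21, 28; the last is March 28.
1 September 2022 is a Thursday, so the first Sunday is September 4.
April 2, 2022 lies within the daylight-saving period (28 March – 4 September), so Quorove Coast is on daylight time, UTC+12:00.
11:30 Quorove Coast − 12h = 23:30 UTC (rolling into the previous day, 1 April 2022).
1 November 2021 is a Monday, so the first Sunday is November 7 and the fourth is November 28.
1 April 2022 is a Friday, so the first Sunday is April 3.
At the standard offset (UTC+06:00), 23:30 UTC + 6h = 05:30 Ultara Administrative Region standard time (rolling into the next day, 2 April 2022).
The standard-time date in Ultara Administrative Region, April 2, 2022, lies within the daylight-saving period (28 November 2021 – 3 April 2022), so Ultara Administrative Region is on daylight time, UTC+07:00.
23:30 UTC + 7h = 06:30 Ultara Administrative Region (rolling into the next day, 2 April 2022).

06:30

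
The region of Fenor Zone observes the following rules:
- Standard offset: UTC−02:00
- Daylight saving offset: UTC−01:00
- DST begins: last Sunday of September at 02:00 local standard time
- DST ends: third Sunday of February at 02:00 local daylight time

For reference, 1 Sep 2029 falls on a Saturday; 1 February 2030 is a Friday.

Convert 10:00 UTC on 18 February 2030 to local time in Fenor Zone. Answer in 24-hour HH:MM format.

1 September 2029 is a Saturday, so Sundays fall on 2, 9, 16, 23, 30; the last is September 30.
1 February 2030 is a Friday, so the first Sunday is February 3 and the third is February 17.
At the standard offset (UTC−02:00), 10:00 UTC − 2h = 08:00 Fenor Zone standard time.
The standard-time date in Fenor Zone, 18 February 2030, is outside the daylight-saving period (30 September 2029 – 17 February 2030), so Fenor Zone is on standard time, UTC−02:00.
10:00 UTC − 2h = 08:00 local.

08:00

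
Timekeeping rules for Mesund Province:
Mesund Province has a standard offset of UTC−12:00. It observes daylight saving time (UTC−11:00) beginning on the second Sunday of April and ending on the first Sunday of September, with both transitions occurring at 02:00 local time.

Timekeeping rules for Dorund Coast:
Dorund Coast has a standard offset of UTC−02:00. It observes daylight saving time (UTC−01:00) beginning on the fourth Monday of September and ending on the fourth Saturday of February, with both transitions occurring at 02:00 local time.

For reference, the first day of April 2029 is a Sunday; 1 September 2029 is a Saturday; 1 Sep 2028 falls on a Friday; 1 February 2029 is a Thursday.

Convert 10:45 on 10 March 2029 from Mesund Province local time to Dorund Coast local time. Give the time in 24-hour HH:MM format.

20:45

1 April 2029 is a Sunday, so the first Sunday is April 1 and the second is April 8.
1 September 2029 is a Saturday, so the first Sunday is September 2.
10 March 2029 is outside the daylight-saving period (8 April – 2 September), so Mesund Province is on standard time, UTC−12:00.
10:45 Mesund Province + 12h = 22:45 UTC.
1 September 2028 is a Friday, so the first Monday is September 4 and the fourth is September 25.
1 February 2029 is a Thursday, so the first Saturday is February 3 and the fourth is February 24.
At the standard offset (UTC−02:00), 22:45 UTC − 2h = 20:45 Dorund Coast standard time.
The standard-time date in Dorund Coast, 10 March 2029, is outside the daylight-saving period (25 September 2028 – 24 February 2029), so Dorund Coast is on standard time, UTC−02:00.
22:45 UTC − 2h = 20:45 Dorund Coast.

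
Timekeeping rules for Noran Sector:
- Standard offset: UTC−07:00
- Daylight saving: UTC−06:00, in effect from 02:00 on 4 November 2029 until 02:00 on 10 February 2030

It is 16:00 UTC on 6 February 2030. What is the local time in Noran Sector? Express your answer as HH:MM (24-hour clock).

10:00

At the standard offset (UTC−07:00), 16:00 UTC − 7h = 09:00 Noran Sector standard time.
The standard-time date in Noran Sector, 6 February 2030, lies within the daylight-saving period (4 November 2029 – 10 February 2030), so Noran Sector is on daylight time, UTC−06:00.
16:00 UTC − 6h = 10:00 local.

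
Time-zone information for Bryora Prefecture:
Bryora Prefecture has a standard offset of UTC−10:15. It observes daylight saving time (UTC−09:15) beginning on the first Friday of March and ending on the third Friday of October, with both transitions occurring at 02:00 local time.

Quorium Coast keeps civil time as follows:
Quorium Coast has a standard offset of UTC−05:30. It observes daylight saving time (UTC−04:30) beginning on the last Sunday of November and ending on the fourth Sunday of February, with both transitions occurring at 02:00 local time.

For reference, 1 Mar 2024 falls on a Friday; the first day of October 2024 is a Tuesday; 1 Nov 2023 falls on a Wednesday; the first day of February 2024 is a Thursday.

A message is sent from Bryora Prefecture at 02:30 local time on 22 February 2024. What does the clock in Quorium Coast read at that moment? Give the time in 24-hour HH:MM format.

08:15

1 March 2024 is a Friday, so the first Friday is March 1.
1 October 2024 is a Tuesday, so the first Friday is October 4 and the third is October 18.
22 February 2024 does not fall between 1 March and 18 October, so daylight saving is not in effect and Bryora Prefecture is at UTC−10:15.
02:30 Bryora Prefecture + 10h15m = 12:45 UTC.
1 November 2023 is a Wednesday, so Sundays fall on 5, 12, 19, 26; the last is November 26.
1 February 2024 is a Thursday, so the first Sunday is February 4 and the fourth is February 25.
At the standard offset (UTC−05:30), 12:45 UTC − 5h30m = 07:15 Quorium Coast standard time.
The standard-time date in Quorium Coast, 22 February 2024, lies within the daylight-saving period (26 November 2023 – 25 February 2024), so Quorium Coast is on daylight time, UTC−04:30.
12:45 UTC − 4h30m = 08:15 Quorium Coast.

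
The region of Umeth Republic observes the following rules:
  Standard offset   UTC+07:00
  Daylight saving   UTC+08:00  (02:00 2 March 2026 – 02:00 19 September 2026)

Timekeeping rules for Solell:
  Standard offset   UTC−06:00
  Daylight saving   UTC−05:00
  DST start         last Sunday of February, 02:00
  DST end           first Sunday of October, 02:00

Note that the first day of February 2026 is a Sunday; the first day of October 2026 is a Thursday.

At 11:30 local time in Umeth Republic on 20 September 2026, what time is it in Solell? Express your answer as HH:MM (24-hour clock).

20 September 2026 is outside the daylight-saving period (2 March – 19 September), so Umeth Republic is on standard time, UTC+07:00.
11:30 Umeth Republic − 7h = 04:30 UTC.
1 February 2026 is a Sunday, so Sundays fall on 1, 8, 15, 22; the last is February 22.
1 October 2026 is a Thursday, so the first Sunday is October 4.
At the standard offset (UTC−06:00), 04:30 UTC − 6h = 22:30 Solell standard time (rolling into the previous day, 19 September 2026).
The standard-time date in Solell, 19 September 2026, falls between 22 February and 4 October, so daylight saving is in effect and Solell is at UTC−05:00.
04:30 UTC − 5h = 23:30 Solell (rolling into the previous day, 19 September 2026).

23:30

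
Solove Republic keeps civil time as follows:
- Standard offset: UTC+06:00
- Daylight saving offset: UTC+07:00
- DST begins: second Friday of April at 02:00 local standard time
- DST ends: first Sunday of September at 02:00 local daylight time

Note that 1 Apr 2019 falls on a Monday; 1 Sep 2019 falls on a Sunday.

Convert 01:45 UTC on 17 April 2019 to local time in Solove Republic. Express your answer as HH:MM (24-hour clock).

1 April 2019 is a Monday, so the first Friday is April 5 and the second is April 12.
1 September 2019 is a Sunday, so the first Sunday is September 1.
At the standard offset (UTC+06:00), 01:45 UTC + 6h = 07:45 Solove Republic standard time.
The standard-time date in Solove Republic, 17 April 2019, falls between 12 April and 1 September, so daylight saving is in effect and Solove Republic is at UTC+07:00.
01:45 UTC + 7h = 08:45 local.

08:45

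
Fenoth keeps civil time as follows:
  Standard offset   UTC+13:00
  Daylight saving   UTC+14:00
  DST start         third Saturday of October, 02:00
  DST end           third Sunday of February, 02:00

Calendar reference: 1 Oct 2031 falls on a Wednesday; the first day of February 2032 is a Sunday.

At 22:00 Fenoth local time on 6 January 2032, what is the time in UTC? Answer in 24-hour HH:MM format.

1 October 2031 is a Wednesday, so the first Saturday is October 4 and the third is October 18.
1 February 2032 is a Sunday, so the first Sunday is February 1 and the third is February 15.
Daylight saving runs 18 October 2031 – 15 February 2032; 6 January 2032 is inside that window, so Fenoth is at UTC+14:00.
22:00 local − 14h = 08:00 UTC.

08:00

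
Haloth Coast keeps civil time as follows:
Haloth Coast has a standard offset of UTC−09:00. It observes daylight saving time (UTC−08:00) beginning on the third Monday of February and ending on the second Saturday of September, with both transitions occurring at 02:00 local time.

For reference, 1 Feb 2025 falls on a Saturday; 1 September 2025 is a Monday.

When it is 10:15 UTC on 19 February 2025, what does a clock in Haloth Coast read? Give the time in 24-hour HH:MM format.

1 February 2025 is a Saturday, so the first Monday is February 3 and the third is February 17.
1 September 2025 is a Monday, so the first Saturday is September 6 and the second is September 13.
At the standard offset (UTC−09:00), 10:15 UTC − 9h = 01:15 Haloth Coast standard time.
The standard-time date in Haloth Coast, 19 February 2025, falls between 17 February and 13 September, so daylight saving is in effect and Haloth Coast is at UTC−08:00.
10:15 UTC − 8h = 02:15 local.

02:15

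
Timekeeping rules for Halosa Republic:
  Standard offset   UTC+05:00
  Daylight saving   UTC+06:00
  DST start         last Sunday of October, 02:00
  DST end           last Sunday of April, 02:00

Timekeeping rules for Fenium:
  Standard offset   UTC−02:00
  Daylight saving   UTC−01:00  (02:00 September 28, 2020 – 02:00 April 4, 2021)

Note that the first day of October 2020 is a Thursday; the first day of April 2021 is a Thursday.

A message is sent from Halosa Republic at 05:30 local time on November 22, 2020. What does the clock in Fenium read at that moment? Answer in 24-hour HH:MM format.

22:30

1 October 2020 is a Thursday, so Sundays fall on 4, 11, 18, 25; the last is October 25.
1 April 2021 is a Thursday, so Sundays fall on 4, 11, 18, 25; the last is April 25.
November 22, 2020 lies within the daylight-saving period (25 October 2020 – 25 April 2021), so Halosa Republic is on daylight time, UTC+06:00.
05:30 Halosa Republic − 6h = 23:30 UTC (rolling into the previous day, 21 November 2020).
At the standard offset (UTC−02:00), 23:30 UTC − 2h = 21:30 Fenium standard time.
Daylight saving runs 28 September 2020 – 4 April 2021; the standard-time date in Fenium, November 21, 2020, is inside that window, so Fenium is at UTC−01:00.
23:30 UTC − 1h = 22:30 Fenium.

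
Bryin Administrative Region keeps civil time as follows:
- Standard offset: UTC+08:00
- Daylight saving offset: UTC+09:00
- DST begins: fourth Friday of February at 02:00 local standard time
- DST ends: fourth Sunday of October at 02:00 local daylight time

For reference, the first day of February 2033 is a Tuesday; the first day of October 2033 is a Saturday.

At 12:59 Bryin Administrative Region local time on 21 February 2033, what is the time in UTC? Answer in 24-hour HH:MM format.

1 February 2033 is a Tuesday, so the first Friday is February 4 and the fourth is February 25.
1 October 2033 is a Saturday, so the first Sunday is October 2 and the fourth is October 23.
Daylight saving runs 25 February – 23 October; 21 February 2033 is outside that window, so Bryin Administrative Region is on standard time at UTC+08:00.
12:59 local − 8h = 04:59 UTC.

04:59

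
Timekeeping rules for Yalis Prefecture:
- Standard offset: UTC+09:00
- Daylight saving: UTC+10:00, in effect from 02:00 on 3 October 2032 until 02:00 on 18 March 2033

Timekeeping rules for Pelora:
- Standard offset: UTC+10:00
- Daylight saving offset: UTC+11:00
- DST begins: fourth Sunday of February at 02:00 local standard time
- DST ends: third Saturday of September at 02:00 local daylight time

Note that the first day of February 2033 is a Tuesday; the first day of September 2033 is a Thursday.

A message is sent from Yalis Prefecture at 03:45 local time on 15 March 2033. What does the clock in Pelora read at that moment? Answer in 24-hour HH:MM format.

04:45

15 March 2033 lies within the daylight-saving period (3 October 2032 – 18 March 2033), so Yalis Prefecture is on daylight time, UTC+10:00.
03:45 Yalis Prefecture − 10h = 17:45 UTC (rolling into the previous day, 14 March 2033).
1 February 2033 is a Tuesday, so the first Sunday is February 6 and the fourth is February 27.
1 September 2033 is a Thursday, so the first Saturday is September 3 and the third is September 17.
At the standard offset (UTC+10:00), 17:45 UTC + 10h = 03:45 Pelora standard time (rolling into the next day, 15 March 2033).
The standard-time date in Pelora, 15 March 2033, falls between 27 February and 17 September, so daylight saving is in effect and Pelora is at UTC+11:00.
17:45 UTC + 11h = 04:45 Pelora (rolling into the next day, 15 March 2033).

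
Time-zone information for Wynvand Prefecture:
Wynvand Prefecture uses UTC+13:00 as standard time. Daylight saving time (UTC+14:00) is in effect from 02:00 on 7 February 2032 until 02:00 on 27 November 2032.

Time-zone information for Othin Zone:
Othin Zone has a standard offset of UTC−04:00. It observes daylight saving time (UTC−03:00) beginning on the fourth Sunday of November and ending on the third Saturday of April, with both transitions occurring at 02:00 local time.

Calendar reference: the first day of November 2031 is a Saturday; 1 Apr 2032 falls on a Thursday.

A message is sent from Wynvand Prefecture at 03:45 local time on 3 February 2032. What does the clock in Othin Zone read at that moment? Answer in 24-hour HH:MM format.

3 February 2032 is outside the daylight-saving period (7 February – 27 November), so Wynvand Prefecture is on standard time, UTC+13:00.
03:45 Wynvand Prefecture − 13h = 14:45 UTC (rolling into the previous day, 2 February 2032).
1 November 2031 is a Saturday, so the first Sunday is November 2 and the fourth is November 23.
1 April 2032 is a Thursday, so the first Saturday is April 3 and the third is April 17.
At the standard offset (UTC−04:00), 14:45 UTC − 4h = 10:45 Othin Zone standard time.
The standard-time date in Othin Zone, 2 February 2032, falls between 23 November 2031 and 17 April 2032, so daylight saving is in effect and Othin Zone is at UTC−03:00.
14:45 UTC − 3h = 11:45 Othin Zone.

11:45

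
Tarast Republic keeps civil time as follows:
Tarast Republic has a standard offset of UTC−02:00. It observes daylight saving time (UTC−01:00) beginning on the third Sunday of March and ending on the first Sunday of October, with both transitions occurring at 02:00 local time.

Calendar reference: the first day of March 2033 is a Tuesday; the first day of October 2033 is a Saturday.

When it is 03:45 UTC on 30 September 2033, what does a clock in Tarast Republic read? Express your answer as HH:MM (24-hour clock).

02:45

1 March 2033 is a Tuesday, so the first Sunday is March 6 and the third is March 20.
1 October 2033 is a Saturday, so the first Sunday is October 2.
At the standard offset (UTC−02:00), 03:45 UTC − 2h = 01:45 Tarast Republic standard time.
Daylight saving runs 20 March – 2 October; the standard-time date in Tarast Republic, 30 September 2033, is inside that window, so Tarast Republic is at UTC−01:00.
03:45 UTC − 1h = 02:45 local.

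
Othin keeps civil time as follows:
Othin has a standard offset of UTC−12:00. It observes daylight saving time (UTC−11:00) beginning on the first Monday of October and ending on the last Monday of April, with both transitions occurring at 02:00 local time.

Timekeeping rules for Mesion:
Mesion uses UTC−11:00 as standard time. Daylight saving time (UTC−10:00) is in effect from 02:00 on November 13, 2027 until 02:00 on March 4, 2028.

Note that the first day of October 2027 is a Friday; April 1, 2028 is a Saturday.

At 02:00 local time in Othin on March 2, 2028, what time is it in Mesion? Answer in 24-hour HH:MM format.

1 October 2027 is a Friday, so the first Monday is October 4.
1 April 2028 is a Saturday, so Mondays fall on 3, 10, 17, 24; the last is April 24.
Daylight saving runs 4 October 2027 – 24 April 2028; March 2, 2028 is inside that window, so Othin is at UTC−11:00.
02:00 Othin + 11h = 13:00 UTC.
At the standard offset (UTC−11:00), 13:00 UTC − 11h = 02:00 Mesion standard time.
The standard-time date in Mesion, March 2, 2028, falls between 13 November 2027 and 4 March 2028, so daylight saving is in effect and Mesion is at UTC−10:00.
13:00 UTC − 10h = 03:00 Mesion.

03:00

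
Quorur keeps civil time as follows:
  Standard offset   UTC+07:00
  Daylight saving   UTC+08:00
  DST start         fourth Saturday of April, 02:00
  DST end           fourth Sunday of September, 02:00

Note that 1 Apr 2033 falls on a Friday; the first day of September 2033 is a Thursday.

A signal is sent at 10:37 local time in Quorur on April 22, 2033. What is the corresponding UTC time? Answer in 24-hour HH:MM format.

03:37

1 April 2033 is a Friday, so the first Saturday is April 2 and the fourth is April 23.
1 September 2033 is a Thursday, so the first Sunday is September 4 and the fourth is September 25.
April 22, 2033 does not fall between 23 April and 25 September, so daylight saving is not in effect and Quorur is at UTC+07:00.
10:37 local − 7h = 03:37 UTC.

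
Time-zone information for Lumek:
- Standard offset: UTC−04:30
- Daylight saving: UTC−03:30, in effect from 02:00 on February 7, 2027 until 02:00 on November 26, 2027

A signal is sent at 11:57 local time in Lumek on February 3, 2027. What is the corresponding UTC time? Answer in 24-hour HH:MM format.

February 3, 2027 does not fall between 7 February and 26 November, so daylight saving is not in effect and Lumek is at UTC−04:30.
11:57 local + 4h30m = 16:27 UTC.

16:27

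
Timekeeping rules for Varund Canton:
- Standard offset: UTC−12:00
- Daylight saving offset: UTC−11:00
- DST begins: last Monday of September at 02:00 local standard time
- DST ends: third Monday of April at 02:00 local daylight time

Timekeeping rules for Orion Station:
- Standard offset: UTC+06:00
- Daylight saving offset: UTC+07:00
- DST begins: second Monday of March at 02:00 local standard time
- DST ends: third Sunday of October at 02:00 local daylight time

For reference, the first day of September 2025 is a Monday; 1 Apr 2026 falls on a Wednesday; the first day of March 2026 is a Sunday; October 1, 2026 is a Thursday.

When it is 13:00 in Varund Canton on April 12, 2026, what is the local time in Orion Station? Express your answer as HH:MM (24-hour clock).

07:00

1 September 2025 is a Monday, so Mondays fall on 1, 8, 15, 22, 29; the last is September 29.
1 April 2026 is a Wednesday, so the first Monday is April 6 and the third is April 20.
April 12, 2026 lies within the daylight-saving period (29 September 2025 – 20 April 2026), so Varund Canton is on daylight time, UTC−11:00.
13:00 Varund Canton + 11h = 00:00 UTC (rolling into the next day, 13 April 2026).
1 March 2026 is a Sunday, so the first Monday is March 2 and the second is March 9.
1 October 2026 is a Thursday, so the first Sunday is October 4 and the third is October 18.
At the standard offset (UTC+06:00), 00:00 UTC + 6h = 06:00 Orion Station standard time.
The standard-time date in Orion Station, April 13, 2026, falls between 9 March and 18 October, so daylight saving is in effect and Orion Station is at UTC+07:00.
00:00 UTC + 7h = 07:00 Orion Station.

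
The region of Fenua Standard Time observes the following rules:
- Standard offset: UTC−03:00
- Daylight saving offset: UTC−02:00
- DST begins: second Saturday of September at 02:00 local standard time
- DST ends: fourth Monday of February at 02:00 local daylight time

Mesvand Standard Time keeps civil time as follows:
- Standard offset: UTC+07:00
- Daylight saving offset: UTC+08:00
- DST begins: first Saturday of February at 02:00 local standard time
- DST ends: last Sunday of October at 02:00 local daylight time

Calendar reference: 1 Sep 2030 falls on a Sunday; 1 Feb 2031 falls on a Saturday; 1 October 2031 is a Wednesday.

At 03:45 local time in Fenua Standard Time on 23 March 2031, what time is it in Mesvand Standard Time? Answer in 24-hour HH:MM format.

14:45

1 September 2030 is a Sunday, so the first Saturday is September 7 and the second is September 14.
1 February 2031 is a Saturday, so the first Monday is February 3 and the fourth is February 24.
23 March 2031 does not fall between 14 September 2030 and 24 February 2031, so daylight saving is not in effect and Fenua Standard Time is at UTC−03:00.
03:45 Fenua Standard Time + 3h = 06:45 UTC.
1 February 2031 is a Saturday, so the first Saturday is February 1.
1 October 2031 is a Wednesday, so Sundays fall on 5, 12, 19, 26; the last is October 26.
At the standard offset (UTC+07:00), 06:45 UTC + 7h = 13:45 Mesvand Standard Time standard time.
Daylight saving runs 1 February – 26 October; the standard-time date in Mesvand Standard Time, 23 March 2031, is inside that window, so Mesvand Standard Time is at UTC+08:00.
06:45 UTC + 8h = 14:45 Mesvand Standard Time.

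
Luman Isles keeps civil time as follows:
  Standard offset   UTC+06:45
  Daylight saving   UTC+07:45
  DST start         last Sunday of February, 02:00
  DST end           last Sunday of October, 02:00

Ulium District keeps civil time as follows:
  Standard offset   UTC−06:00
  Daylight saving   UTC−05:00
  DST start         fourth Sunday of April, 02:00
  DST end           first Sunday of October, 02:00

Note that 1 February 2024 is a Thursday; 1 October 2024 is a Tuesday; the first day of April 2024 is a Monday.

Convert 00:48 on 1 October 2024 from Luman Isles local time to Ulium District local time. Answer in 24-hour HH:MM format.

12:03

1 February 2024 is a Thursday, so Sundays fall on 4, 11, 18, 25; the last is February 25.
1 October 2024 is a Tuesday, so Sundays fall on 6, 13, 20, 27; the last is October 27.
Daylight saving runs 25 February – 27 October; 1 October 2024 is inside that window, so Luman Isles is at UTC+07:45.
00:48 Luman Isles − 7h45m = 17:03 UTC (rolling into the previous day, 30 September 2024).
1 April 2024 is a Monday, so the first Sunday is April 7 and the fourth is April 28.
1 October 2024 is a Tuesday, so the first Sunday is October 6.
At the standard offset (UTC−06:00), 17:03 UTC − 6h = 11:03 Ulium District standard time.
The standard-time date in Ulium District, 30 September 2024, lies within the daylight-saving period (28 April – 6 October), so Ulium District is on daylight time, UTC−05:00.
17:03 UTC − 5h = 12:03 Ulium District.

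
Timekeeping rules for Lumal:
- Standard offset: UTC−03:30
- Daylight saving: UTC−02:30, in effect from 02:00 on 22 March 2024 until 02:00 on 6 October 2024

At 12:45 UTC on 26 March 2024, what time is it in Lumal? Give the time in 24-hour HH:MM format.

10:15

At the standard offset (UTC−03:30), 12:45 UTC − 3h30m = 09:15 Lumal standard time.
Daylight saving runs 22 March – 6 October; the standard-time date in Lumal, 26 March 2024, is inside that window, so Lumal is at UTC−02:30.
12:45 UTC − 2h30m = 10:15 local.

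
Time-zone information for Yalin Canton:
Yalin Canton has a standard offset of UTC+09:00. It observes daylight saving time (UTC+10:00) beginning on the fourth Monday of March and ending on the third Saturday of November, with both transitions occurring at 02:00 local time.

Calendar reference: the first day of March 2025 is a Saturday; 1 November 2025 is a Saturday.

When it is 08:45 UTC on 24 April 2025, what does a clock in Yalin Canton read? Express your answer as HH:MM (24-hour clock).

1 March 2025 is a Saturday, so the first Monday is March 3 and the fourth is March 24.
1 November 2025 is a Saturday, so the first Saturday is November 1 and the third is November 15.
At the standard offset (UTC+09:00), 08:45 UTC + 9h = 17:45 Yalin Canton standard time.
Daylight saving runs 24 March – 15 November; the standard-time date in Yalin Canton, 24 April 2025, is inside that window, so Yalin Canton is at UTC+10:00.
08:45 UTC + 10h = 18:45 local.

18:45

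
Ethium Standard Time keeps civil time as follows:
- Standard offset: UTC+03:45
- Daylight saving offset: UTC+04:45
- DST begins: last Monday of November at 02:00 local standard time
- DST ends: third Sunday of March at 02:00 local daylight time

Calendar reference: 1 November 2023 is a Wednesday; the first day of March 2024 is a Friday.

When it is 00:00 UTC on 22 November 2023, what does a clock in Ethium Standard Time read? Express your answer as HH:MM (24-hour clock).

1 November 2023 is a Wednesday, so Mondays fall on 6, 13, 20, 27; the last is November 27.
1 March 2024 is a Friday, so the first Sunday is March 3 and the third is March 17.
At the standard offset (UTC+03:45), 00:00 UTC + 3h45m = 03:45 Ethium Standard Time standard time.
The standard-time date in Ethium Standard Time, 22 November 2023, is outside the daylight-saving period (27 November 2023 – 17 March 2024), so Ethium Standard Time is on standard time, UTC+03:45.
00:00 UTC + 3h45m = 03:45 local.

03:45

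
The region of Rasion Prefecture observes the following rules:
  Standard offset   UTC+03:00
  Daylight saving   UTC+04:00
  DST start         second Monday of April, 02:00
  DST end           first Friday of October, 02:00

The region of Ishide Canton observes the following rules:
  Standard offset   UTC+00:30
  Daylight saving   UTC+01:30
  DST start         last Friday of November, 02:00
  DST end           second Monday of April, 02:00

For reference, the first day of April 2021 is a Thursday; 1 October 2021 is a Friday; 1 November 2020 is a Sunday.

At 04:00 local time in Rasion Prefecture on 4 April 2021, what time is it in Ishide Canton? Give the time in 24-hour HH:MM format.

1 April 2021 is a Thursday, so the first Monday is April 5 and the second is April 12.
1 October 2021 is a Friday, so the first Friday is October 1.
4 April 2021 does not fall between 12 April and 1 October, so daylight saving is not in effect and Rasion Prefecture is at UTC+03:00.
04:00 Rasion Prefecture − 3h = 01:00 UTC.
1 November 2020 is a Sunday, so Fridays fall on 6, 13, 20, 27; the last is November 27.
1 April 2021 is a Thursday, so the first Monday is April 5 and the second is April 12.
At the standard offset (UTC+00:30), 01:00 UTC + 0h30m = 01:30 Ishide Canton standard time.
The standard-time date in Ishide Canton, 4 April 2021, lies within the daylight-saving period (27 November 2020 – 12 April 2021), so Ishide Canton is on daylight time, UTC+01:30.
01:00 UTC + 1h30m = 02:30 Ishide Canton.

02:30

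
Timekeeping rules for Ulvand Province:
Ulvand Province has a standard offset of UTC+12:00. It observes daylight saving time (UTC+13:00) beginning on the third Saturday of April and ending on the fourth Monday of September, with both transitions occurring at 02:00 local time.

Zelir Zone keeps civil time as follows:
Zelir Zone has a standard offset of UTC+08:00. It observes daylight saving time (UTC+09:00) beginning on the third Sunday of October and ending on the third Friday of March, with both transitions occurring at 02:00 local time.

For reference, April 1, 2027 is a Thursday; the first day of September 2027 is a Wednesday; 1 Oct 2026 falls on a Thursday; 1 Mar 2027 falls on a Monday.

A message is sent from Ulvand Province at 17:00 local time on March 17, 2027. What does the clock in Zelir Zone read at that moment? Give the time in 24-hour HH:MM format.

1 April 2027 is a Thursday, so the first Saturday is April 3 and the third is April 17.
1 September 2027 is a Wednesday, so the first Monday is September 6 and the fourth is September 27.
March 17, 2027 does not fall between 17 April and 27 September, so daylight saving is not in effect and Ulvand Province is at UTC+12:00.
17:00 Ulvand Province − 12h = 05:00 UTC.
1 October 2026 is a Thursday, so the first Sunday is October 4 and the third is October 18.
1 March 2027 is a Monday, so the first Friday is March 5 and the third is March 19.
At the standard offset (UTC+08:00), 05:00 UTC + 8h = 13:00 Zelir Zone standard time.
The standard-time date in Zelir Zone, March 17, 2027, lies within the daylight-saving period (18 October 2026 – 19 March 2027), so Zelir Zone is on daylight time, UTC+09:00.
05:00 UTC + 9h = 14:00 Zelir Zone.

14:00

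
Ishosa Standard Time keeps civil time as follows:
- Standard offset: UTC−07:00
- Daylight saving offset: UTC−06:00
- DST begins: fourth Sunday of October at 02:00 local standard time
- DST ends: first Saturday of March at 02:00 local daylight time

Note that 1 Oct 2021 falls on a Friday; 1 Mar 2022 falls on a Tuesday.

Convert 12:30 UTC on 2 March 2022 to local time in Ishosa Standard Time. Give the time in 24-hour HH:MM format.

06:30

1 October 2021 is a Friday, so the first Sunday is October 3 and the fourth is October 24.
1 March 2022 is a Tuesday, so the first Saturday is March 5.
At the standard offset (UTC−07:00), 12:30 UTC − 7h = 05:30 Ishosa Standard Time standard time.
The standard-time date in Ishosa Standard Time, 2 March 2022, lies within the daylight-saving period (24 October 2021 – 5 March 2022), so Ishosa Standard Time is on daylight time, UTC−06:00.
12:30 UTC − 6h = 06:30 local.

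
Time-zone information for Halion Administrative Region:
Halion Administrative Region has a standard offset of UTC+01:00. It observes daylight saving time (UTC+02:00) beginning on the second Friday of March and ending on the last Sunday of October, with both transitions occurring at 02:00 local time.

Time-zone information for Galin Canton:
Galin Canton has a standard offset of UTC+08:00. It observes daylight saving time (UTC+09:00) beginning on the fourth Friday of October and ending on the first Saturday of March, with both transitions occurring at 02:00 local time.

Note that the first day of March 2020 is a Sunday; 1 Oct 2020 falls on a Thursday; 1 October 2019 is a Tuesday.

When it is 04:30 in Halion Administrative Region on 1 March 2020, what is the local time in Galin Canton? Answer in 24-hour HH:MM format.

1 March 2020 is a Sunday, so the first Friday is March 6 and the second is March 13.
1 October 2020 is a Thursday, so Sundays fall on 4, 11, 18, 25; the last is October 25.
1 March 2020 is outside the daylight-saving period (13 March – 25 October), so Halion Administrative Region is on standard time, UTC+01:00.
04:30 Halion Administrative Region − 1h = 03:30 UTC.
1 October 2019 is a Tuesday, so the first Friday is October 4 and the fourth is October 25.
1 March 2020 is a Sunday, so the first Saturday is March 7.
At the standard offset (UTC+08:00), 03:30 UTC + 8h = 11:30 Galin Canton standard time.
The standard-time date in Galin Canton, 1 March 2020, lies within the daylight-saving period (25 October 2019 – 7 March 2020), so Galin Canton is on daylight time, UTC+09:00.
03:30 UTC + 9h = 12:30 Galin Canton.

12:30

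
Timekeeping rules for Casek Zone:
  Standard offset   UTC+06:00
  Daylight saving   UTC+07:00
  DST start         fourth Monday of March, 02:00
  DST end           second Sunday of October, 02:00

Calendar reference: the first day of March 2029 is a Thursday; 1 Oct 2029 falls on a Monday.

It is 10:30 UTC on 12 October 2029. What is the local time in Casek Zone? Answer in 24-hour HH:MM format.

1 March 2029 is a Thursday, so the first Monday is March 5 and the fourth is March 26.
1 October 2029 is a Monday, so the first Sunday is October 7 and the second is October 14.
At the standard offset (UTC+06:00), 10:30 UTC + 6h = 16:30 Casek Zone standard time.
The standard-time date in Casek Zone, 12 October 2029, lies within the daylight-saving period (26 March – 14 October), so Casek Zone is on daylight time, UTC+07:00.
10:30 UTC + 7h = 17:30 local.

17:30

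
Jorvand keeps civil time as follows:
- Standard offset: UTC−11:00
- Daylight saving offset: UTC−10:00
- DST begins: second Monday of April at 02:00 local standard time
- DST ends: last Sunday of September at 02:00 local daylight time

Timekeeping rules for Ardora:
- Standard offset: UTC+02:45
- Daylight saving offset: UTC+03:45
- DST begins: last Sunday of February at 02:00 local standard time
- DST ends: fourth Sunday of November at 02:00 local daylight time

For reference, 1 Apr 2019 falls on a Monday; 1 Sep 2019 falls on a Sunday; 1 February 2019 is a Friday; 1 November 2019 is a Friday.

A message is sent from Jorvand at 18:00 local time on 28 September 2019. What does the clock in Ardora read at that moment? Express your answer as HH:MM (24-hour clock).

07:45

1 April 2019 is a Monday, so the first Monday is April 1 and the second is April 8.
1 September 2019 is a Sunday, so Sundays fall on 1, 8, 15, 22, 29; the last is September 29.
28 September 2019 lies within the daylight-saving period (8 April – 29 September), so Jorvand is on daylight time, UTC−10:00.
18:00 Jorvand + 10h = 04:00 UTC (rolling into the next day, 29 September 2019).
1 February 2019 is a Friday, so Sundays fall on 3, 10, 17, 24; the last is February 24.
1 November 2019 is a Friday, so the first Sunday is November 3 and the fourth is November 24.
At the standard offset (UTC+02:45), 04:00 UTC + 2h45m = 06:45 Ardora standard time.
The standard-time date in Ardora, 29 September 2019, falls between 24 February and 24 November, so daylight saving is in effect and Ardora is at UTC+03:45.
04:00 UTC + 3h45m = 07:45 Ardora.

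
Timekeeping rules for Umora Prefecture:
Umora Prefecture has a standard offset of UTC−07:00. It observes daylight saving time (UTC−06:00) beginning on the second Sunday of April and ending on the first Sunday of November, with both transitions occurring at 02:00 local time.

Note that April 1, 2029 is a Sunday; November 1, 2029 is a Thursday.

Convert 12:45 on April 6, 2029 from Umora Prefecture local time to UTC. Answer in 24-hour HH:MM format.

1 April 2029 is a Sunday, so the first Sunday is April 1 and the second is April 8.
1 November 2029 is a Thursday, so the first Sunday is November 4.
Daylight saving runs 8 April – 4 November; April 6, 2029 is outside that window, so Umora Prefecture is on standard time at UTC−07:00.
12:45 local + 7h = 19:45 UTC.

19:45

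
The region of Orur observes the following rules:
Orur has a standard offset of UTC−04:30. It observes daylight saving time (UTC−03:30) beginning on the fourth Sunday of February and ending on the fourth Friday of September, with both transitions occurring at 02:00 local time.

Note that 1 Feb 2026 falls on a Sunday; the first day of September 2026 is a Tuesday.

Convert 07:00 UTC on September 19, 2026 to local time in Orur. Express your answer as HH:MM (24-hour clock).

1 February 2026 is a Sunday, so the first Sunday is February 1 and the fourth is February 22.
1 September 2026 is a Tuesday, so the first Friday is September 4 and the fourth is September 25.
At the standard offset (UTC−04:30), 07:00 UTC − 4h30m = 02:30 Orur standard time.
The standard-time date in Orur, September 19, 2026, falls between 22 February and 25 September, so daylight saving is in effect and Orur is at UTC−03:30.
07:00 UTC − 3h30m = 03:30 local.

03:30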